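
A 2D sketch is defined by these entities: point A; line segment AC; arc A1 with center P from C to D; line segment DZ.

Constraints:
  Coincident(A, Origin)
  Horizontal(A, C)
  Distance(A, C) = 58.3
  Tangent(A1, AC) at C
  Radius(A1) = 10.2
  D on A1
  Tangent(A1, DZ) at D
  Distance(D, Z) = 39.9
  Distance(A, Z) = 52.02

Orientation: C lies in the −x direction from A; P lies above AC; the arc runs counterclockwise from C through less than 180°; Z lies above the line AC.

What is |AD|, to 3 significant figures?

49.5

Checks: |AC| = 58.30 ✓; |PD| = 10.20 ✓; ∠(PD, DZ) = 90.00° ✓; |DZ| = 39.90 ✓; |AZ| = 52.02 ✓.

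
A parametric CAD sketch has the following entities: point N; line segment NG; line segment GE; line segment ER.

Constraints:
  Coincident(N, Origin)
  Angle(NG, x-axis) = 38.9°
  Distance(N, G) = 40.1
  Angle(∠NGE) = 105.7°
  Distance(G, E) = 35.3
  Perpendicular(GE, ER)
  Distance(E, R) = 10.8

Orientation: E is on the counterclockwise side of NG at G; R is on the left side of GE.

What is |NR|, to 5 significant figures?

53.879

N is at the origin; NG runs at 38.9° with length 40.1, so G = 40.1·(cos 38.9°, sin 38.9°) = (31.208, 25.181). ∠NGE = 105.7°, so GE runs at 38.9° + (180° − 105.7°) = 113.20° from the x-axis; with |GE| = 35.3, E = G + 35.3·(cos 113.20°, sin 113.20°) = (17.301, 57.627). GE ⟂ ER; with |ER| = 10.8 on the left of GE, R = E + 10.8·(-0.91914, -0.39394) = (7.3747, 53.372). Then |NR| = |R − N| = 53.879.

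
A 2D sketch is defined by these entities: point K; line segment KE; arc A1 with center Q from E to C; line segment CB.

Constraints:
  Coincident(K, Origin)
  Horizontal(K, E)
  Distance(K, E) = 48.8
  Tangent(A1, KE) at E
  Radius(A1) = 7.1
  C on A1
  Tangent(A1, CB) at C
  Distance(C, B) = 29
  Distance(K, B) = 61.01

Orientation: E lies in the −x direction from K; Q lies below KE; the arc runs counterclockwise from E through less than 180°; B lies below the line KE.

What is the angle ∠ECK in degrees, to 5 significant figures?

43.096°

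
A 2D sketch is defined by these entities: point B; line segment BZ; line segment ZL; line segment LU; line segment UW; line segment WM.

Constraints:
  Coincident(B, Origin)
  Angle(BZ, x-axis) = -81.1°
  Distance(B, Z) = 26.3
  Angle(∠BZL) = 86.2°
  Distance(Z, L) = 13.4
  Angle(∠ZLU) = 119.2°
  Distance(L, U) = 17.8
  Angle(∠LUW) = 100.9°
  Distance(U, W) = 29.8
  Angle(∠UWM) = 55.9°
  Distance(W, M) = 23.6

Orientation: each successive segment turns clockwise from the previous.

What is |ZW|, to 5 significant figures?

34.740

B is at the origin; BZ runs at -81.1° with length 26.3, so Z = (4.0689, -25.983). ∠BZL = 86.2° gives ZL at -174.90° from the x-axis; with |ZL| = 13.4, L = (-9.2781, -27.175). ∠ZLU = 119.2° gives LU at 124.30° from the x-axis; with |LU| = 17.8, U = (-19.309, -12.470). ∠LUW = 100.9° gives UW at 45.200° from the x-axis; with |UW| = 29.8, W = (1.6893, 8.6752). Then |ZW| = |W − Z| = 34.740.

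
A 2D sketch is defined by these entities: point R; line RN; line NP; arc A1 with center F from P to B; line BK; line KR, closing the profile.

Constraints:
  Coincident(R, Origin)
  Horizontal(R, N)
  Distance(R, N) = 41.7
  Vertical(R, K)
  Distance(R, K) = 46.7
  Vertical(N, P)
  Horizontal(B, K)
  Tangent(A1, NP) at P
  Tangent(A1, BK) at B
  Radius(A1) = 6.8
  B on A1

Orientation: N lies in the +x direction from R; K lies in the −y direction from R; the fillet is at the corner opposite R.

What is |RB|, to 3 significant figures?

58.3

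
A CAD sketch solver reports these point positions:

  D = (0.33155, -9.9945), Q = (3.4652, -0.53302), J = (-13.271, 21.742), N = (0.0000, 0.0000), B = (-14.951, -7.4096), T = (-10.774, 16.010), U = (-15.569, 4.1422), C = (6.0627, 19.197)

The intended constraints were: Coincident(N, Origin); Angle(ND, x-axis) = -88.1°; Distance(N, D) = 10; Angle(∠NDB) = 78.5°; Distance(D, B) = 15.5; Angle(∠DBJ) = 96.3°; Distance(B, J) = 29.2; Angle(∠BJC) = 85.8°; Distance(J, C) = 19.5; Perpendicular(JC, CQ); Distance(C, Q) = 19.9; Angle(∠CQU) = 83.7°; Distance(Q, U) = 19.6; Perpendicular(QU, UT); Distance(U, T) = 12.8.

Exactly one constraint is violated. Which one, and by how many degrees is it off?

Perpendicular(QU, UT) — off by 8.20°.

N = (0.00, 0.00) ✓; ND at -88.10° ✓; |ND| = 10.00 ✓; ∠NDB = 78.50° ✓; |DB| = 15.50 ✓; ∠DBJ = 96.30° ✓; |BJ| = 29.20 ✓; ∠BJC = 85.80° ✓; |JC| = 19.50 ✓; ∠(JC, CQ) = 90.00° ✓; |CQ| = 19.90 ✓; ∠CQU = 83.70° ✓; |QU| = 19.60 ✓; ∠(QU, UT) = 98.20° ✗; |UT| = 12.80 ✓.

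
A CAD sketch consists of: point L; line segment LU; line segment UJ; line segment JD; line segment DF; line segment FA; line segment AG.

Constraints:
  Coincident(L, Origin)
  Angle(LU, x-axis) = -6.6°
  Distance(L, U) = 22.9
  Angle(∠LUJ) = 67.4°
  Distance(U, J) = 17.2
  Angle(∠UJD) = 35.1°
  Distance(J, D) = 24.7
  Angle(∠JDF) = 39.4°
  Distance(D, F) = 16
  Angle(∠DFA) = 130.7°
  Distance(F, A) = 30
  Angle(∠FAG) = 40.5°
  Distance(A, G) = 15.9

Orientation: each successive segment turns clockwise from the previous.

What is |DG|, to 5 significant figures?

28.400

∠DFA = 130.7° gives FA at -94.000° from the x-axis; with |FA| = 30.0, A = (21.098, -34.258). ∠FAG = 40.5° gives AG at 126.50° from the x-axis; with |AG| = 15.9, G = (11.640, -21.477). Then |DG| = |G − D| = 28.400.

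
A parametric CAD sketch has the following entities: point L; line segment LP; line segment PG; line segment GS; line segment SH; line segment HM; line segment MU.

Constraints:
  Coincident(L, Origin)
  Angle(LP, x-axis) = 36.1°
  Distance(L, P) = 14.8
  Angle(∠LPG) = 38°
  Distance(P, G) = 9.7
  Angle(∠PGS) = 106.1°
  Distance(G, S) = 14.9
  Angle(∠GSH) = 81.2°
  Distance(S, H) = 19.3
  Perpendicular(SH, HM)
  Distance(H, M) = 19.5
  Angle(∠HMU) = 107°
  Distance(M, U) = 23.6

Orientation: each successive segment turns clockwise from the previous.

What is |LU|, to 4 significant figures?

21.50

The perpendicularity gives HM at right angles to SH, so HM runs at -8.600°; with |HM| = 19.5, M = (16.57, 15.51). ∠HMU = 107.0° gives MU at -81.60° from the x-axis; with |MU| = 23.6, U = (20.02, -7.841). Then |LU| = |U − L| = 21.50.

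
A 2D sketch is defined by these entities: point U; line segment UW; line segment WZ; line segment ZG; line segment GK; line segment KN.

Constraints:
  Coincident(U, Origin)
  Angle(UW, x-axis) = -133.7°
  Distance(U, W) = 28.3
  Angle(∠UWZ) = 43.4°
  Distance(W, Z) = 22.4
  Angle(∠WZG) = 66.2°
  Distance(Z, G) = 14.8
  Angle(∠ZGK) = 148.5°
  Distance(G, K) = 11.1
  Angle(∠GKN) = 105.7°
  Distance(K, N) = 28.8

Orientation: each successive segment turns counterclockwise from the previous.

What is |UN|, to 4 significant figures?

39.73

U is at the origin; UW runs at -133.7° with length 28.3, so W = (-19.55, -20.46). ∠UWZ = 43.4° gives WZ at 2.900° from the x-axis; with |WZ| = 22.4, Z = (2.819, -19.33). ∠WZG = 66.2° gives ZG at 116.7° from the x-axis; with |ZG| = 14.8, G = (-3.831, -6.105). ∠ZGK = 148.5° gives GK at 148.2° from the x-axis; with |GK| = 11.1, K = (-13.26, -0.2556). ∠GKN = 105.7° gives KN at -137.5° from the x-axis; with |KN| = 28.8, N = (-34.50, -19.71). Then |UN| = |N − U| = 39.73.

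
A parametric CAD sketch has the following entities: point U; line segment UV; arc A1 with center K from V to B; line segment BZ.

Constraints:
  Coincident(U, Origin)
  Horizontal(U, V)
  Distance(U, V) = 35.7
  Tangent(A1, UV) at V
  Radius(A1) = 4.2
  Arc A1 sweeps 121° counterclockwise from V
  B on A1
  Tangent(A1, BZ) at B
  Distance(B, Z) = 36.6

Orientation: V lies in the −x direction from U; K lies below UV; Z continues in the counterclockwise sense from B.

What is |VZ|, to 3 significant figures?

40.7

U is at the origin; U and V share the same y with |UV| = 35.7 and V on the −x side, so V = (-35.7, 0.00). A1 meets UV tangentially, so KV is at right angles to UV, so K = V + (0, -4.2) = (-35.7, -4.20). On A1, V sits at bearing 90° from K; a 121° counterclockwise sweep puts B at bearing 211°, so B = K + 4.2·(cos 211°, sin 211°) = (-39.3, -6.36). Tangency of A1 to BZ means the radius KB is perpendicular to BZ, so BZ runs along (−sin 211°, cos 211°); with |BZ| = 36.6, Z = (-20.4, -37.7). Then |VZ| = |Z − V| = 40.7.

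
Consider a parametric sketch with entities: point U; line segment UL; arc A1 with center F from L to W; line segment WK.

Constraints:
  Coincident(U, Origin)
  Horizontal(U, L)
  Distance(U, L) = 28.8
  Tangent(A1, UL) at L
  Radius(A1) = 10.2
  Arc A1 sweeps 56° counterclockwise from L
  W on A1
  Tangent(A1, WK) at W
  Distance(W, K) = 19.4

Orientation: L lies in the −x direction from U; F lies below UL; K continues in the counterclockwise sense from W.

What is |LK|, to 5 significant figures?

28.217

On A1, L sits at bearing 90° from F; a 56° counterclockwise sweep puts W at bearing 146°, so W = F + 10.2·(cos 146°, sin 146°) = (-37.256, -4.4962). A1 meets WK tangentially, so FW is at right angles to WK, so WK runs along (−sin 146°, cos 146°); with |WK| = 19.4, K = (-48.105, -20.580). Then |LK| = |K − L| = 28.217.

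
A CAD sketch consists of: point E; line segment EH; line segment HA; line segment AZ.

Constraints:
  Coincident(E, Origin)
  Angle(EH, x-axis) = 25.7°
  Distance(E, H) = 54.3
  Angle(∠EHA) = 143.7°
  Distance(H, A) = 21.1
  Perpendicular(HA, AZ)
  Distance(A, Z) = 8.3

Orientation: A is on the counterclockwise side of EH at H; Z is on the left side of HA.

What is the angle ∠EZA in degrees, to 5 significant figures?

110.19°

∠EHA = 143.7°, so HA runs at 25.7° + (180° − 143.7°) = 62.000° from the x-axis; with |HA| = 21.1, A = H + 21.1·(cos 62.000°, sin 62.000°) = (58.834, 42.178). HA is perpendicular to AZ; with |AZ| = 8.3 on the left of HA, Z = A + 8.3·(-0.88295, 0.46947) = (51.506, 46.074). Then cos ∠EZA = ZE·ZA / (|ZE||ZA|), giving 110.19°.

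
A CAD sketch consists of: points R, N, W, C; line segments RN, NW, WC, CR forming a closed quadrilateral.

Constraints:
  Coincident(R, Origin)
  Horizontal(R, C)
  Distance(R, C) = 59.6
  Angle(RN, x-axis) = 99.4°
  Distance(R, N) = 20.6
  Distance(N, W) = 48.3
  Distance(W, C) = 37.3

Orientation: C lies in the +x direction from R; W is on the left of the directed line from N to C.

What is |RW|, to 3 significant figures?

54.6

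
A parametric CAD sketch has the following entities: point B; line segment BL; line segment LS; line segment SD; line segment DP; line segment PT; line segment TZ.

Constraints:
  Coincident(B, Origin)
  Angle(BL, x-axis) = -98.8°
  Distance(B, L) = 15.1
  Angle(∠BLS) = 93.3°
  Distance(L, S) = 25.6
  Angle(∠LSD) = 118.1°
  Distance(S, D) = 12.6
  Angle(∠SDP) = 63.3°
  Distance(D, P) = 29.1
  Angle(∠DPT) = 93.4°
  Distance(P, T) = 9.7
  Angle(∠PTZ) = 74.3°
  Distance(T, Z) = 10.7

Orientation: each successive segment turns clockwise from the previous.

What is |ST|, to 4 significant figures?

24.07

B is at the origin; BL runs at -98.8° with length 15.1, so L = (-2.310, -14.92). ∠BLS = 93.3° gives LS at 174.5° from the x-axis; with |LS| = 25.6, S = (-27.79, -12.47). ∠LSD = 118.1° gives SD at 112.6° from the x-axis; with |SD| = 12.6, D = (-32.63, -0.8361). ∠SDP = 63.3° gives DP at -4.100° from the x-axis; with |DP| = 29.1, P = (-3.609, -2.917). ∠DPT = 93.4° gives PT at -90.70° from the x-axis; with |PT| = 9.7, T = (-3.727, -12.62). Then |ST| = |T − S| = 24.07.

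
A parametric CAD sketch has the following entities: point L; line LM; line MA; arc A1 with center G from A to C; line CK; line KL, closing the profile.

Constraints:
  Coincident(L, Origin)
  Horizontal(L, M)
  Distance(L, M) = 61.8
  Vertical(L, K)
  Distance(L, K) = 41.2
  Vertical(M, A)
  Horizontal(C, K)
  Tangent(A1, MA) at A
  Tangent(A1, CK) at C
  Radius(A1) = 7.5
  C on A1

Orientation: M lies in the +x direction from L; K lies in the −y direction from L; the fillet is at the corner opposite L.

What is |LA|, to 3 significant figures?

70.4

L is at the origin; LM is horizontal with |LM| = 61.8 and M on the +x side, so M = (61.8, 0.00). L and K share the same x with |LK| = 41.2 and K on the −y side, so K = (0.00, -41.2). The virtual corner opposite L is at (61.8, -41.2). A1 meets MA tangentially, so GA is at right angles to MA and tangency of A1 to CK means the radius GC is perpendicular to CK, with radius 7.5, so the center G sits 7.5 in from both sides at G = (54.3, -33.7). That places the tangent points at A = (61.8, -33.7) on MA and C = (54.3, -41.2) on CK. Then |LA| = |A − L| = 70.4.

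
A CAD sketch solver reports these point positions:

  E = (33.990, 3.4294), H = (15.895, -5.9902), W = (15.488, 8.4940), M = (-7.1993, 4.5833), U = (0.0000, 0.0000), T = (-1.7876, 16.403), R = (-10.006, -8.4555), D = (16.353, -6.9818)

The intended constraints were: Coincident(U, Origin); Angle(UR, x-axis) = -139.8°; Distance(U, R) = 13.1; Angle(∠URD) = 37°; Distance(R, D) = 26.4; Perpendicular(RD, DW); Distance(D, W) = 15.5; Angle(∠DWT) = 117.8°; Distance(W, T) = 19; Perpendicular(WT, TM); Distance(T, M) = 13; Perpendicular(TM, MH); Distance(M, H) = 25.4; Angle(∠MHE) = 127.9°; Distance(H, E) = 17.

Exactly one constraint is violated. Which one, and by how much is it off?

Distance(H, E) = 17 — off by 3.40.

U = (0.00, 0.00) ✓; UR at -139.8° ✓; |UR| = 13.10 ✓; ∠URD = 37.00° ✓; |RD| = 26.40 ✓; ∠(RD, DW) = 90.00° ✓; |DW| = 15.50 ✓; ∠DWT = 117.8° ✓; |WT| = 19.00 ✓; ∠(WT, TM) = 90.00° ✓; |TM| = 13.00 ✓; ∠(TM, MH) = 90.00° ✓; |MH| = 25.40 ✓; ∠MHE = 127.9° ✓; |HE| = 20.40 ✗.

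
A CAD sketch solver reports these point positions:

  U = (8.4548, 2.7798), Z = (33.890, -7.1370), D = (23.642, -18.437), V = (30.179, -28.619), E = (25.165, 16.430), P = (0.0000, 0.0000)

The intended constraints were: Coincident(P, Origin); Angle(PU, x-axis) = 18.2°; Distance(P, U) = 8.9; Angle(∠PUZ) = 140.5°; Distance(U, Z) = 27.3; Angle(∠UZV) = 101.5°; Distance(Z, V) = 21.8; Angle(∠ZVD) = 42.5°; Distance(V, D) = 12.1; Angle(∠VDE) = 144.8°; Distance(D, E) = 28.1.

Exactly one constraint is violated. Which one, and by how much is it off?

Distance(D, E) = 28.1 — off by 6.80.

P = (0.00, 0.00) ✓; PU at 18.20° ✓; |PU| = 8.900 ✓; ∠PUZ = 140.5° ✓; |UZ| = 27.30 ✓; ∠UZV = 101.5° ✓; |ZV| = 21.80 ✓; ∠ZVD = 42.50° ✓; |VD| = 12.10 ✓; ∠VDE = 144.8° ✓; |DE| = 34.90 ✗.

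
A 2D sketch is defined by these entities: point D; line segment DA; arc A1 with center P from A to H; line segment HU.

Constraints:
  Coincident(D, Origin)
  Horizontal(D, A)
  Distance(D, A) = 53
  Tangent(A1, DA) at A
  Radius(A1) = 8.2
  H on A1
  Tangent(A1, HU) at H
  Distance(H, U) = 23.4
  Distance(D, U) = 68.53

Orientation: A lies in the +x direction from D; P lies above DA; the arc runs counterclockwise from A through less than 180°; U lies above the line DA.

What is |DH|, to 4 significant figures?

61.77

D is at the origin; D and A share the same y with |DA| = 53.0 and A on the +x side, so A = (53.00, 0.000). A1 meets DA tangentially, so PA is at right angles to DA, so P = A + (0, 8.2) = (53.00, 8.200). Since PH ⟂ HU (tangency), |PU| = √(8.2² + 23.4²) = 24.80 regardless of where H sits on A1. So U lies on both circle(D, 68.53) and circle(P, 24.80); the above-DA intersection is U = (60.73, 31.76). H is the foot of the tangent from U: H = (61.20, 8.366).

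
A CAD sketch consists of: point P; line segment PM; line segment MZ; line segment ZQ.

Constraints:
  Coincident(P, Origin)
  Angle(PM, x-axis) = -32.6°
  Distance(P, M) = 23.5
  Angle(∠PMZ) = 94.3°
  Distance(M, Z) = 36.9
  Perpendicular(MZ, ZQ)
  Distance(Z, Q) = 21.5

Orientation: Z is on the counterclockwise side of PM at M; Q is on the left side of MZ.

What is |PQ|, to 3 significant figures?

38.7

P is at the origin; PM runs at -32.6° with length 23.5, so M = 23.5·(cos -32.6°, sin -32.6°) = (19.8, -12.7). ∠PMZ = 94.3°, so MZ runs at -32.6° + (180° − 94.3°) = 53.1° from the x-axis; with |MZ| = 36.9, Z = M + 36.9·(cos 53.1°, sin 53.1°) = (42.0, 16.8). The perpendicularity gives ZQ at right angles to MZ; with |ZQ| = 21.5 on the left of MZ, Q = Z + 21.5·(-0.800, 0.600) = (24.8, 29.8). Then |PQ| = |Q − P| = 38.7.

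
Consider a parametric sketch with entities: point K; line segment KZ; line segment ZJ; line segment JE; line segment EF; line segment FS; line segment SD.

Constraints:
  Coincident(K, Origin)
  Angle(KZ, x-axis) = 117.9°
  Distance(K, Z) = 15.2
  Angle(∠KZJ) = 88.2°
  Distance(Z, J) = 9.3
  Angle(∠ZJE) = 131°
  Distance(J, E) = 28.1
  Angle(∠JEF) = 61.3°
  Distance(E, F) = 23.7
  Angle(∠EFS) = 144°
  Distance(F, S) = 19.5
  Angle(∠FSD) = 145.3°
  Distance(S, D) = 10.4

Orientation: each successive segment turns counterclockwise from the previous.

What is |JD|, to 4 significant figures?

29.61

K is at the origin; KZ runs at 117.9° with length 15.2, so Z = (-7.113, 13.43). ∠KZJ = 88.2° gives ZJ at -150.3° from the x-axis; with |ZJ| = 9.3, J = (-15.19, 8.825). ∠ZJE = 131.0° gives JE at -101.3° from the x-axis; with |JE| = 28.1, E = (-20.70, -18.73). ∠JEF = 61.3° gives EF at 17.40° from the x-axis; with |EF| = 23.7, F = (1.919, -11.64). ∠EFS = 144.0° gives FS at 53.40° from the x-axis; with |FS| = 19.5, S = (13.54, 4.012). ∠FSD = 145.3° gives SD at 88.10° from the x-axis; with |SD| = 10.4, D = (13.89, 14.41). Then |JD| = |D − J| = 29.61.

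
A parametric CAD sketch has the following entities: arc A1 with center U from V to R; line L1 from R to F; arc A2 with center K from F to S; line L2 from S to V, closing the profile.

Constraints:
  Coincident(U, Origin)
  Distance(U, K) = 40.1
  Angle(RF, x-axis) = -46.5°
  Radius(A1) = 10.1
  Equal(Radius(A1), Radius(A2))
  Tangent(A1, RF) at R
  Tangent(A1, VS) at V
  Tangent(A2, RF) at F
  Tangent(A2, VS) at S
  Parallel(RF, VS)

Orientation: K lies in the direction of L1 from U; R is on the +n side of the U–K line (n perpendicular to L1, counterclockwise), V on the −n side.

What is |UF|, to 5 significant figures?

41.352

Tangency of A1 to both parallel lines with radius 10.1 puts R and V at U ± 10.1·n: R = (7.3263, 6.9524), V = (-7.3263, -6.9524). Equal radii place F and S the same way about K: F = K + 10.1·n = (34.929, -22.135), S = K − 10.1·n = (20.277, -36.040). Then |UF| = |F − U| = 41.352.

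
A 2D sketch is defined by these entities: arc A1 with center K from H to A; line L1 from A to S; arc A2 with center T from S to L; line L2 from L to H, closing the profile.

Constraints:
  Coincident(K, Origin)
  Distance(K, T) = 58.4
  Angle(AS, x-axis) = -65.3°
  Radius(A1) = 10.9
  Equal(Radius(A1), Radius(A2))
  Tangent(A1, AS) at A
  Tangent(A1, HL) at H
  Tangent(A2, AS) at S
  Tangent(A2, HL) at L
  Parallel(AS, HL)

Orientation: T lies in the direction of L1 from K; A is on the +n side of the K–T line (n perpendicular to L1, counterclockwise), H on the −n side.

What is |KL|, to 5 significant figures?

59.409

The slot axis is L1's direction at -65.3°, so u = (cos -65.3°, sin -65.3°) = (0.41787, -0.90851) and n = (−sin -65.3°, cos -65.3°) = (0.90851, 0.41787). K is at the origin and T lies 58.4 along u from K, so T = 58.4·u = (24.403, -53.057). Tangency of A1 to both parallel lines with radius 10.9 puts A and H at K ± 10.9·n: A = (9.9027, 4.5548), H = (-9.9027, -4.5548). Equal radii place S and L the same way about T: S = T + 10.9·n = (34.306, -48.502), L = T − 10.9·n = (14.501, -57.612). Then |KL| = |L − K| = 59.409.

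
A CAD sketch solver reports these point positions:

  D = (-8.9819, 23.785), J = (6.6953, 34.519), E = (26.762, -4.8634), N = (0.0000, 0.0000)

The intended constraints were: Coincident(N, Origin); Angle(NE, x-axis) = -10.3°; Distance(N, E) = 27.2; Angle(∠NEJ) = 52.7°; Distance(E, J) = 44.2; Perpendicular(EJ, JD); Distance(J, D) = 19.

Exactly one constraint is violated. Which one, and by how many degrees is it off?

Perpendicular(EJ, JD) — off by 7.40°.

N = (0.00, 0.00) ✓; NE at -10.30° ✓; |NE| = 27.20 ✓; ∠NEJ = 52.70° ✓; |EJ| = 44.20 ✓; ∠(EJ, JD) = 97.40° ✗; |JD| = 19.00 ✓.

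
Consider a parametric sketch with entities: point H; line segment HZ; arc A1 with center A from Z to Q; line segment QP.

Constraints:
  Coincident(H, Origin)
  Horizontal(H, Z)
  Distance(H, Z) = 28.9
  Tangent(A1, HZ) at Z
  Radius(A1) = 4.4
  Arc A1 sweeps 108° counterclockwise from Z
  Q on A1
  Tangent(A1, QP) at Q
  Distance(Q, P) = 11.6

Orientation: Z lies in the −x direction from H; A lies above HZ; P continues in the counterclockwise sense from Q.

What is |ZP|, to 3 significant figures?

16.8

H is at the origin; H and Z share the same y with |HZ| = 28.9 and Z on the −x side, so Z = (-28.9, 0.00). The tangent condition forces AZ to be normal to HZ, so A = Z + (0, 4.4) = (-28.9, 4.40). On A1, Z sits at bearing -90° from A; a 108° counterclockwise sweep puts Q at bearing 18°, so Q = A + 4.4·(cos 18°, sin 18°) = (-24.7, 5.76). A1 meets QP tangentially, so AQ is at right angles to QP, so QP runs along (−sin 18°, cos 18°); with |QP| = 11.6, P = (-28.3, 16.8). Then |ZP| = |P − Z| = 16.8.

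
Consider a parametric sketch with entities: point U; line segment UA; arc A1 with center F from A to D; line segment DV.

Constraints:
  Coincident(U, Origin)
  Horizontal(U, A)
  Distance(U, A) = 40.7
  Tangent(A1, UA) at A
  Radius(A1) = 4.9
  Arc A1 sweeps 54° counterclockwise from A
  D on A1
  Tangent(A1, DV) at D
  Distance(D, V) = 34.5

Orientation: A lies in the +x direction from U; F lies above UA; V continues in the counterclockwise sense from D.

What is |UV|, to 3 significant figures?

71.5

On A1, A sits at bearing -90° from F; a 54° counterclockwise sweep puts D at bearing -36°, so D = F + 4.9·(cos -36°, sin -36°) = (44.7, 2.02). The tangent condition forces FD to be normal to DV, so DV runs along (−sin -36°, cos -36°); with |DV| = 34.5, V = (64.9, 29.9). Then |UV| = |V − U| = 71.5.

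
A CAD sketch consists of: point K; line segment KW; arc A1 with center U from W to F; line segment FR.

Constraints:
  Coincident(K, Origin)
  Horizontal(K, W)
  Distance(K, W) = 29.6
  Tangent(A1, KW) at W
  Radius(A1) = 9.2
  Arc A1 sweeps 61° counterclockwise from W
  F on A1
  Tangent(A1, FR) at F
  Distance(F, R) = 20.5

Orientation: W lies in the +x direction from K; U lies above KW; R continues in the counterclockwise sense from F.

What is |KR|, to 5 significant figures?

52.709

K is at the origin; K and W share the same y with |KW| = 29.6 and W on the +x side, so W = (29.600, 0.0000). Tangency of A1 to KW means the radius UW is perpendicular to KW, so U = W + (0, 9.2) = (29.600, 9.2000). On A1, W sits at bearing -90° from U; a 61° counterclockwise sweep puts F at bearing -29°, so F = U + 9.2·(cos -29°, sin -29°) = (37.647, 4.7398). The tangent condition forces UF to be normal to FR, so FR runs along (−sin -29°, cos -29°); with |FR| = 20.5, R = (47.585, 22.669). Then |KR| = |R − K| = 52.709.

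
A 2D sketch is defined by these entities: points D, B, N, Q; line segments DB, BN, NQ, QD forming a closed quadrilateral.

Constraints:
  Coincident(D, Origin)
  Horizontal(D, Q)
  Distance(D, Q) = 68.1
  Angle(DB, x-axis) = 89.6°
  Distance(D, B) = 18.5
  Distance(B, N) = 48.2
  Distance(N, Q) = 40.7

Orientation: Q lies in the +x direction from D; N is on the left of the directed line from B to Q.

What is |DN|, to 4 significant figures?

57.02

Checks: |BN| = 48.20 ✓; |NQ| = 40.70 ✓.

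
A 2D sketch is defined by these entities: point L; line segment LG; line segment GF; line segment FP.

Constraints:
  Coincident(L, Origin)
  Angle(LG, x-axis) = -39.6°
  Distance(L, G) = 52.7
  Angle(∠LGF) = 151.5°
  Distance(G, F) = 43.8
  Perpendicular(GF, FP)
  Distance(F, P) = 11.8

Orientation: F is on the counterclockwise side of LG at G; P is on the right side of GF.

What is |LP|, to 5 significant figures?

97.394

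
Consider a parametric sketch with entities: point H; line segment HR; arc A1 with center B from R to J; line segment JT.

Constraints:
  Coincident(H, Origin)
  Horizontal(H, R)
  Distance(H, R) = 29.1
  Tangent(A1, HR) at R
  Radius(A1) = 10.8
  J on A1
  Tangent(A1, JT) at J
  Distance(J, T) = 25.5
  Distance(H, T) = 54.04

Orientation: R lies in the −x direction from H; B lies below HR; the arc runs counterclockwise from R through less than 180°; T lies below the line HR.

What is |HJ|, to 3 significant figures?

41.3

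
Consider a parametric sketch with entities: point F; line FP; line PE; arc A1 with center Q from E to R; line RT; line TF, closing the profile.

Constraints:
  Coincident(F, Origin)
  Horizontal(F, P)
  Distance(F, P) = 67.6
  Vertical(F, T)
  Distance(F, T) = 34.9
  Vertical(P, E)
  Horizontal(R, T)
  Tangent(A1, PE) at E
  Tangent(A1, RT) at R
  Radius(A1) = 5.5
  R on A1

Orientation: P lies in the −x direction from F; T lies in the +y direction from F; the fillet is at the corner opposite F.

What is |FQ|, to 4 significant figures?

68.71

F is at the origin; F and P share the same y with |FP| = 67.6 and P on the −x side, so P = (-67.60, 0.000). F and T share the same x with |FT| = 34.9 and T on the +y side, so T = (0.000, 34.90). The virtual corner opposite F is at (-67.60, 34.90). Tangency of A1 to PE means the radius QE is perpendicular to PE and A1 meets RT tangentially, so QR is at right angles to RT, with radius 5.5, so the center Q sits 5.5 in from both sides at Q = (-62.10, 29.40). Then |FQ| = |Q − F| = 68.71.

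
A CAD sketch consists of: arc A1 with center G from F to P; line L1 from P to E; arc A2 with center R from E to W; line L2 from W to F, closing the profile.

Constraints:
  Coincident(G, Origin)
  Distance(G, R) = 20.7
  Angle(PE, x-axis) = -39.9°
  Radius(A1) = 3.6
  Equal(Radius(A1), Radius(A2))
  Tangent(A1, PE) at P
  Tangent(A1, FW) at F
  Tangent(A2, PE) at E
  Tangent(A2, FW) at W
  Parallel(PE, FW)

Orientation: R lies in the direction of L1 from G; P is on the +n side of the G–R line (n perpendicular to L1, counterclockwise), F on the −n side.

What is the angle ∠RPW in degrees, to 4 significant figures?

9.313°

The slot axis is L1's direction at -39.9°, so u = (cos -39.9°, sin -39.9°) = (0.7672, -0.6414) and n = (−sin -39.9°, cos -39.9°) = (0.6414, 0.7672). G is at the origin and R lies 20.7 along u from G, so R = 20.7·u = (15.88, -13.28). Tangency of A1 to both parallel lines with radius 3.6 puts P and F at G ± 3.6·n: P = (2.309, 2.762), F = (-2.309, -2.762). Equal radii place E and W the same way about R: E = R + 3.6·n = (18.19, -10.52), W = R − 3.6·n = (13.57, -16.04). Then cos ∠RPW = PR·PW / (|PR||PW|), giving 9.313°.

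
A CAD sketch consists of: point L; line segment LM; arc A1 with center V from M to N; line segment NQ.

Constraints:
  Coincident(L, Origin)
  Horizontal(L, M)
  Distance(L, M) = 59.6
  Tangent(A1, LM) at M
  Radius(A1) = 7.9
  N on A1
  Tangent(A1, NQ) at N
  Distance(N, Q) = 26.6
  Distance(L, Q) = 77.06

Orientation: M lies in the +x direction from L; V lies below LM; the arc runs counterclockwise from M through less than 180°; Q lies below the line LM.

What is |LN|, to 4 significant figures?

54.75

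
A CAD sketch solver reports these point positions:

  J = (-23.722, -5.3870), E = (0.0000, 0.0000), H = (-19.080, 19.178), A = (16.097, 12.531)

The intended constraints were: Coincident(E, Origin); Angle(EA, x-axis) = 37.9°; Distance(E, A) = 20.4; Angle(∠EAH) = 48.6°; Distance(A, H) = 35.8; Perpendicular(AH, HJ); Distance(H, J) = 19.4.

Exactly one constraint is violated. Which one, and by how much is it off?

Distance(H, J) = 19.4 — off by 5.60.

E = (0.00, 0.00) ✓; EA at 37.90° ✓; |EA| = 20.40 ✓; ∠EAH = 48.60° ✓; |AH| = 35.80 ✓; ∠(AH, HJ) = 90.00° ✓; |HJ| = 25.00 ✗.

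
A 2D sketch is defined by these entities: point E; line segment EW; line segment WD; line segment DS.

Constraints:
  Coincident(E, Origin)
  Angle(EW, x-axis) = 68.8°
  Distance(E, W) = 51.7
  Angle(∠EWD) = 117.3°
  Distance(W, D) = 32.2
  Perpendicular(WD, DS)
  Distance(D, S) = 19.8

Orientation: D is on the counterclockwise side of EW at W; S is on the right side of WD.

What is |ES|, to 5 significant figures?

86.302

∠EWD = 117.3°, so WD runs at 68.8° + (180° − 117.3°) = 131.50° from the x-axis; with |WD| = 32.2, D = W + 32.2·(cos 131.50°, sin 131.50°) = (-2.6404, 72.318). The perpendicularity gives DS at right angles to WD; with |DS| = 19.8 on the right of WD, S = D + 19.8·(0.74896, 0.66262) = (12.189, 85.437). Then |ES| = |S − E| = 86.302.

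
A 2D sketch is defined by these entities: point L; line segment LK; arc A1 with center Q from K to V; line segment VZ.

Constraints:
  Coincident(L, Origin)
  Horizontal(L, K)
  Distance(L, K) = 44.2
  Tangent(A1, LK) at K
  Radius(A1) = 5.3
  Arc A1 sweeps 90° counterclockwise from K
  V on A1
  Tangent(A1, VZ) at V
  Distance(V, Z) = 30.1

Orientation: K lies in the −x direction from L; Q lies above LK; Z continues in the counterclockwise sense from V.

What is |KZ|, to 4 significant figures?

35.79

L is at the origin; L and K share the same y with |LK| = 44.2 and K on the −x side, so K = (-44.20, 0.000). A1 meets LK tangentially, so QK is at right angles to LK, so Q = K + (0, 5.3) = (-44.20, 5.300). On A1, K sits at bearing -90° from Q; a 90° counterclockwise sweep puts V at bearing 0°, so V = Q + 5.3·(cos 0°, sin 0°) = (-38.90, 5.300). A1 meets VZ tangentially, so QV is at right angles to VZ, so VZ runs along (−sin 0°, cos 0°); with |VZ| = 30.1, Z = (-38.90, 35.40). Then |KZ| = |Z − K| = 35.79.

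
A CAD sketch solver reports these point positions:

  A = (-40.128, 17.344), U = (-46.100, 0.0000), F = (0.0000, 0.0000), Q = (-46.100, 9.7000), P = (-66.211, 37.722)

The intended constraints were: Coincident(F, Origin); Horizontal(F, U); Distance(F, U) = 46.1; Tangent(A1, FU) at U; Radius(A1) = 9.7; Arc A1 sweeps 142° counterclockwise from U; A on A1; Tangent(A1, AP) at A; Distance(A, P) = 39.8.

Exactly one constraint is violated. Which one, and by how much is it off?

Distance(A, P) = 39.8 — off by 6.70.

F = (0.00, 0.00) ✓; F.y = 0.00, U.y = 0.00 ✓; |FU| = 46.10 ✓; ∠(QU, UF) = 90.00° ✓; |QU| = 9.700 ✓; bearing(Q→A) − bearing(Q→U) = 142.0° ✓; |QA| = 9.700 ✓; ∠(QA, AP) = 90.00° ✓; |AP| = 33.10 ✗.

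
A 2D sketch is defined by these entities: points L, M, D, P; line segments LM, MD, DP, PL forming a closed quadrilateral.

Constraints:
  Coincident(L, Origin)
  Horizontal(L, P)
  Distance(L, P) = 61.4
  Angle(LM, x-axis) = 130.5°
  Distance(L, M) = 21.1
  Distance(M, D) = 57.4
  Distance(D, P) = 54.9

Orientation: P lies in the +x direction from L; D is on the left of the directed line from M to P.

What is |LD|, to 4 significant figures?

58.67

L is at the origin; LP is horizontal with |LP| = 61.4 and P in +x, so P = (61.4, 0). LM runs at 130.5° with |LM| = 21.1, so M = (-13.70, 16.04). D is determined by |MD| = 57.4 and |DP| = 54.9 together: it lies at the intersection of circle(M, 57.4) and circle(P, 54.9). With |MP| = 76.80, the foot of the radical line on MP is 40.23 from M and the perpendicular offset is √(57.4² − 40.23²) = 40.95. Taking the left-of-MP solution: D = (34.19, 47.68).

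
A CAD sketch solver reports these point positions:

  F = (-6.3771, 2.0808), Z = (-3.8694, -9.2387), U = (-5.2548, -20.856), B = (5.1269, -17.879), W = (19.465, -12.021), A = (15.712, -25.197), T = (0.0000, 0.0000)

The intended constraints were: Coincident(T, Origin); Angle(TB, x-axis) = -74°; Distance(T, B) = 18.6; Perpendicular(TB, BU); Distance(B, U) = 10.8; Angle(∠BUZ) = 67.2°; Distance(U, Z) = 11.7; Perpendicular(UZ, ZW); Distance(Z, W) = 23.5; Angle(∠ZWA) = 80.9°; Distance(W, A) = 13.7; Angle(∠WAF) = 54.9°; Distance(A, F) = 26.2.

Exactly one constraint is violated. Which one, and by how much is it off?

Distance(A, F) = 26.2 — off by 8.90.

T = (0.00, 0.00) ✓; TB at -74.00° ✓; |TB| = 18.60 ✓; ∠(TB, BU) = 90.00° ✓; |BU| = 10.80 ✓; ∠BUZ = 67.20° ✓; |UZ| = 11.70 ✓; ∠(UZ, ZW) = 90.00° ✓; |ZW| = 23.50 ✓; ∠ZWA = 80.90° ✓; |WA| = 13.70 ✓; ∠WAF = 54.90° ✓; |AF| = 35.10 ✗.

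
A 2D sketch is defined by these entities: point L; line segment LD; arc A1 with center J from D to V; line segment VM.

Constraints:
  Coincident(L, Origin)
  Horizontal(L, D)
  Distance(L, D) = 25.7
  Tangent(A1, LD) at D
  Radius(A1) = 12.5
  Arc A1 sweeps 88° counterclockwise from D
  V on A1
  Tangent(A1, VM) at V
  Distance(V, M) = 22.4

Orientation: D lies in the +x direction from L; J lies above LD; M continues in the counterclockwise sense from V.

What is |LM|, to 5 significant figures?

52.017

L is at the origin; L and D share the same y with |LD| = 25.7 and D on the +x side, so D = (25.700, 0.0000). The tangent condition forces JD to be normal to LD, so J = D + (0, 12.5) = (25.700, 12.500). On A1, D sits at bearing -90° from J; an 88° counterclockwise sweep puts V at bearing -2°, so V = J + 12.5·(cos -2°, sin -2°) = (38.192, 12.064). Tangency of A1 to VM means the radius JV is perpendicular to VM, so VM runs along (−sin -2°, cos -2°); with |VM| = 22.4, M = (38.974, 34.450). Then |LM| = |M − L| = 52.017.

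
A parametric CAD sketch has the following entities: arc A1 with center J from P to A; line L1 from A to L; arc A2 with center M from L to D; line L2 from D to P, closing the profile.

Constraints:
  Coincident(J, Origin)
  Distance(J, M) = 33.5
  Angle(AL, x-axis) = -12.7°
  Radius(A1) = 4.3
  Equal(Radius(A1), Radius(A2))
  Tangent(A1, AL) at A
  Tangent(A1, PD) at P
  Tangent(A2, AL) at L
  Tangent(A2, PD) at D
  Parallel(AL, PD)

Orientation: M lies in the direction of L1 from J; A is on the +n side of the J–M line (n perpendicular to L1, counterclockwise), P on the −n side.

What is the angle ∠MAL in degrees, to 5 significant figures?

7.3144°

Tangency of A1 to both parallel lines with radius 4.3 puts A and P at J ± 4.3·n: A = (0.94534, 4.1948), P = (-0.94534, -4.1948). Equal radii place L and D the same way about M: L = M + 4.3·n = (33.626, -3.1700), D = M − 4.3·n = (31.735, -11.560). Then cos ∠MAL = AM·AL / (|AM||AL|), giving 7.3144°.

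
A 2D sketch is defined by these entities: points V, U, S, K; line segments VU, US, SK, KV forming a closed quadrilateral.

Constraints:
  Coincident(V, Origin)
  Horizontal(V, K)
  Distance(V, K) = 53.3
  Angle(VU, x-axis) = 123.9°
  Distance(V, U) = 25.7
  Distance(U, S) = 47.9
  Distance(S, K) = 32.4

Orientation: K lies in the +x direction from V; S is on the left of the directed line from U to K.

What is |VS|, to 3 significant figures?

42.0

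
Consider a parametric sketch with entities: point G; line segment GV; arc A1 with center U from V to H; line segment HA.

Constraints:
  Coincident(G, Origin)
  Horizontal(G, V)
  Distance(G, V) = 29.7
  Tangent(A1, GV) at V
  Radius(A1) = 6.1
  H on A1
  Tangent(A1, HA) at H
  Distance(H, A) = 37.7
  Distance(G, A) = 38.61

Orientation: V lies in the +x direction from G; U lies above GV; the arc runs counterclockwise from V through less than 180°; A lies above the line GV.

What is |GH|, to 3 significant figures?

35.7

G is at the origin; G and V share the same y with |GV| = 29.7 and V on the +x side, so V = (29.7, 0.00). Since A1 is tangent to GV there, UV ⟂ GV, so U = V + (0, 6.1) = (29.7, 6.10). Since UH ⟂ HA (tangency), |UA| = √(6.1² + 37.7²) = 38.2 regardless of where H sits on A1. So A lies on both circle(G, 38.61) and circle(U, 38.2); the above-GV intersection is A = (8.27, 37.7). H is the foot of the tangent from A: H = (34.1, 10.3).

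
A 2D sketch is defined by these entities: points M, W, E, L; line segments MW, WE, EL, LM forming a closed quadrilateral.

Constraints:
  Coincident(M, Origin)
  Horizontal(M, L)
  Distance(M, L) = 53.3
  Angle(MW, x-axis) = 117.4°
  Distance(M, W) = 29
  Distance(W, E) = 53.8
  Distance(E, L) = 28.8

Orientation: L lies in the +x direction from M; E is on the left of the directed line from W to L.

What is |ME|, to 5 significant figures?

47.968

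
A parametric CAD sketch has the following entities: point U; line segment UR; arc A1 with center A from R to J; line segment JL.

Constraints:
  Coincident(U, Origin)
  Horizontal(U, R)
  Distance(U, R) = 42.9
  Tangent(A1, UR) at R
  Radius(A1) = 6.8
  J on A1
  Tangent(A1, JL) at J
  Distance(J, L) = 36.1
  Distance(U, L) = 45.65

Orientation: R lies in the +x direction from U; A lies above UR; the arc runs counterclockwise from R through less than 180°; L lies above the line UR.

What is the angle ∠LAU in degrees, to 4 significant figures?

68.84°

U is at the origin; UR is horizontal with |UR| = 42.9 and R on the +x side, so R = (42.90, 0.000). The tangent condition forces AR to be normal to UR, so A = R + (0, 6.8) = (42.90, 6.800). Since AJ ⟂ JL (tangency), |AL| = √(6.8² + 36.1²) = 36.73 regardless of where J sits on A1. So L lies on both circle(U, 45.65) and circle(A, 36.73); the above-UR intersection is L = (24.44, 38.56). J is the foot of the tangent from L: J = (48.04, 11.25).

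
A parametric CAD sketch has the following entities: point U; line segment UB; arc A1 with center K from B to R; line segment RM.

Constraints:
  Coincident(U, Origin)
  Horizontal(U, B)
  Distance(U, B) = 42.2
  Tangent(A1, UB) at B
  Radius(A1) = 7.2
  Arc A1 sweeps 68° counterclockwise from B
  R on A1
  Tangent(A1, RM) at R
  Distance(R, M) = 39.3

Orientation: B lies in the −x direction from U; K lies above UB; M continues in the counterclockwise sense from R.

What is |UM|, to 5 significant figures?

45.923

On A1, B sits at bearing -90° from K; a 68° counterclockwise sweep puts R at bearing -22°, so R = K + 7.2·(cos -22°, sin -22°) = (-35.524, 4.5028). A1 meets RM tangentially, so KR is at right angles to RM, so RM runs along (−sin -22°, cos -22°); with |RM| = 39.3, M = (-20.802, 40.941). Then |UM| = |M − U| = 45.923.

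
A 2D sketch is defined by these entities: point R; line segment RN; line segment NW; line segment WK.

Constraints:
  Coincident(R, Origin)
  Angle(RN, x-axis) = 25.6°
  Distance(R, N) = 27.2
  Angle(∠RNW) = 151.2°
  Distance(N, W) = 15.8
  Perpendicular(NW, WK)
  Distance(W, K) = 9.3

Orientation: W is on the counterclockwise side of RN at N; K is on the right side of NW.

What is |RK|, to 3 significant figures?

45.5

∠RNW = 151.2°, so NW runs at 25.6° + (180° − 151.2°) = 54.4° from the x-axis; with |NW| = 15.8, W = N + 15.8·(cos 54.4°, sin 54.4°) = (33.7, 24.6). The perpendicularity gives WK at right angles to NW; with |WK| = 9.3 on the right of NW, K = W + 9.3·(0.813, -0.582) = (41.3, 19.2). Then |RK| = |K − R| = 45.5.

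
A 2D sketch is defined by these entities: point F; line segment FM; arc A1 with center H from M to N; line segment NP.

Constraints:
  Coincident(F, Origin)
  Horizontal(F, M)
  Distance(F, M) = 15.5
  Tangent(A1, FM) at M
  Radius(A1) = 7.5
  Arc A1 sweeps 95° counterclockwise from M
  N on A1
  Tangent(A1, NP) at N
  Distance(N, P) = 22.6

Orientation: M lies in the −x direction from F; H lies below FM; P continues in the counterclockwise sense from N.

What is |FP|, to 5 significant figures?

37.170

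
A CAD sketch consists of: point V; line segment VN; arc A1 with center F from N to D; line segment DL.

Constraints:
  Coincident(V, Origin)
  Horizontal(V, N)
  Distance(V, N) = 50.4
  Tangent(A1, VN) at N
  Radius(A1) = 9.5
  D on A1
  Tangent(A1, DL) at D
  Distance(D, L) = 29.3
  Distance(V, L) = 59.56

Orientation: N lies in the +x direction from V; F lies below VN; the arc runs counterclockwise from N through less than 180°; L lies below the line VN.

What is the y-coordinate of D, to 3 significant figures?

-10.6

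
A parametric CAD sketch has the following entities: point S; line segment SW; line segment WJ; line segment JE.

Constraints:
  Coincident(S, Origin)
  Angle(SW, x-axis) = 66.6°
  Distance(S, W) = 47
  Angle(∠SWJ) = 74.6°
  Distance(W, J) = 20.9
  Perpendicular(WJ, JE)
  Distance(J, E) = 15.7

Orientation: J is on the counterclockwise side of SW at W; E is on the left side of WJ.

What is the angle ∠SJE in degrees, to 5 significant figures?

10.525°

S is at the origin; SW runs at 66.6° with length 47.0, so W = 47.0·(cos 66.6°, sin 66.6°) = (18.666, 43.134). ∠SWJ = 74.6°, so WJ runs at 66.6° + (180° − 74.6°) = 172.00° from the x-axis; with |WJ| = 20.9, J = W + 20.9·(cos 172.00°, sin 172.00°) = (-2.0307, 46.043). The perpendicularity gives JE at right angles to WJ; with |JE| = 15.7 on the left of WJ, E = J + 15.7·(-0.13917, -0.99027) = (-4.2157, 30.496). Then cos ∠SJE = JS·JE / (|JS||JE|), giving 10.525°.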